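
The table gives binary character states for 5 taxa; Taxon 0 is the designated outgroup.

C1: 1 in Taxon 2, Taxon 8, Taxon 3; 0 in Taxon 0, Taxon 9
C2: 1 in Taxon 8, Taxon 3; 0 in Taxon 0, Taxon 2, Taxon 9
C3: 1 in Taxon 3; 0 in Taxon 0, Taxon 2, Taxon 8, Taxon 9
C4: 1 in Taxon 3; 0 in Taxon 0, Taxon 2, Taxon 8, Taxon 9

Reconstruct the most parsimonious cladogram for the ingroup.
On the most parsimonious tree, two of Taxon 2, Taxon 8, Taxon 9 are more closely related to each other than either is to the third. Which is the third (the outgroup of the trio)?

The outgroup has state '0' for every character, so '1' is the derived state throughout.
Only Taxon 2, Taxon 3, and Taxon 8 show the derived state '1' for C1, supporting them as a clade.
Only Taxon 3 and Taxon 8 show the derived state '1' for C2, supporting them as a clade.
C3 (derived state '1') is unique to Taxon 3 (autapomorphy; uninformative for grouping).
C4 (derived state '1') is unique to Taxon 3 (autapomorphy; uninformative for grouping).
Most parsimonious ingroup topology: ((Taxon 2,(Taxon 8,Taxon 3)),Taxon 9).
Taxon 2 and Taxon 8 share a more recent common ancestor with each other than either does with Taxon 9, so Taxon 9 is the least closely related of the three.

Taxon 9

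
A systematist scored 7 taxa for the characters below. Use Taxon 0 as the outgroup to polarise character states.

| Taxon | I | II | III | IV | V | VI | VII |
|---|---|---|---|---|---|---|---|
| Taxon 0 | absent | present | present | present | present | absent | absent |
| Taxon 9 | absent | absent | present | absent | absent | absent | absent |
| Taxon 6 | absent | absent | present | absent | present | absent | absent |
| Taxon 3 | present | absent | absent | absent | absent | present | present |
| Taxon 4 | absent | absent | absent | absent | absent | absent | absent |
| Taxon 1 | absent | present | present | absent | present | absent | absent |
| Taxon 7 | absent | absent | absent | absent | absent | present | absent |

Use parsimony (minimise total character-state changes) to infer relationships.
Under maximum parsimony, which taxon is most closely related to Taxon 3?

Character polarity is set by the outgroup: the derived state is whichever differs from the outgroup's state, so for II, III, IV, V the derived state is 'absent', and for the remaining characters it is 'present'.
I: derived state 'present' in Taxon 3 only — an autapomorphy, so it tells us nothing about relationships among taxa.
Only Taxon 3, Taxon 4, Taxon 6, Taxon 7, and Taxon 9 show the derived state 'absent' for II, supporting them as a clade.
III (derived state 'absent') is shared by Taxon 3, Taxon 4, and Taxon 7 — a synapomorphy uniting that clade.
All ingroup taxa share the derived state 'absent' for IV; it defines the ingroup but does not resolve relationships within it.
V: derived state 'absent' in Taxon 3, Taxon 4, Taxon 7, and Taxon 9 only — synapomorphy for {Taxon 3, Taxon 4, Taxon 7, Taxon 9}.
Only Taxon 3 and Taxon 7 show the derived state 'present' for VI, supporting them as a clade.
VII (derived state 'present') is unique to Taxon 3 (autapomorphy; uninformative for grouping).
Most parsimonious ingroup topology: (((Taxon 9,((Taxon 3,Taxon 7),Taxon 4)),Taxon 6),Taxon 1).
Taxon 3 and Taxon 7 form a cherry on this tree, so they are sister taxa.

Taxon 7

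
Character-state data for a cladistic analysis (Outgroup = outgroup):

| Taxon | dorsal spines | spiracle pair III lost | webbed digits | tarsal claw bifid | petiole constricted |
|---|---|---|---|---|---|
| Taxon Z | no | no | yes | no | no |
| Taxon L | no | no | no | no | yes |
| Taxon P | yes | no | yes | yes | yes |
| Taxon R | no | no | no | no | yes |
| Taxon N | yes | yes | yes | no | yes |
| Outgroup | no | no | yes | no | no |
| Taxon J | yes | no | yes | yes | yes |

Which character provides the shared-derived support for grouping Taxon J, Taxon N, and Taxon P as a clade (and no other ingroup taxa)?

Character polarity is set by the outgroup: the derived state is whichever differs from the outgroup's state, so for webbed digits the derived state is 'no', and for the remaining characters it is 'yes'.
dorsal spines (derived state 'yes') is shared by Taxon J, Taxon N, and Taxon P — a synapomorphy uniting that clade.
spiracle pair III lost: derived state 'yes' in Taxon N only — an autapomorphy, so it tells us nothing about relationships among taxa.
Only Taxon L and Taxon R show the derived state 'no' for webbed digits, supporting them as a clade.
tarsal claw bifid: derived state 'yes' in Taxon J and Taxon P only — synapomorphy for {Taxon J, Taxon P}.
petiole constricted: derived state 'yes' in Taxon J, Taxon L, Taxon N, Taxon P, and Taxon R only — synapomorphy for {Taxon J, Taxon L, Taxon N, Taxon P, Taxon R}.
Most parsimonious ingroup topology: ((((Taxon P,Taxon J),Taxon N),(Taxon R,Taxon L)),Taxon Z).
The clade {Taxon J, Taxon N, Taxon P} is supported by dorsal spines: its derived state 'yes' occurs in exactly those taxa and in no other taxon (including the outgroup).

dorsal spines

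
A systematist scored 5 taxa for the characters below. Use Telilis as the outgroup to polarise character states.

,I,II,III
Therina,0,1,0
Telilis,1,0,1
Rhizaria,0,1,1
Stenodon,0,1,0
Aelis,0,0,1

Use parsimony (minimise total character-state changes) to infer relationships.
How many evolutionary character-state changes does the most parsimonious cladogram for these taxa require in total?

3

Character polarity is set by the outgroup: the derived state is whichever differs from the outgroup's state, so for I, III the derived state is '0', and for the remaining characters it is '1'.
All ingroup taxa share the derived state '0' for I; it defines the ingroup but does not resolve relationships within it.
II: derived state '1' in Rhizaria, Stenodon, and Therina only — synapomorphy for {Rhizaria, Stenodon, Therina}.
III (derived state '0') is shared by Stenodon and Therina — a synapomorphy uniting that clade.
Most parsimonious ingroup topology: (((Therina,Stenodon),Rhizaria),Aelis).
Changes per character on this tree: I: 1; II: 1; III: 1.
Total = 3.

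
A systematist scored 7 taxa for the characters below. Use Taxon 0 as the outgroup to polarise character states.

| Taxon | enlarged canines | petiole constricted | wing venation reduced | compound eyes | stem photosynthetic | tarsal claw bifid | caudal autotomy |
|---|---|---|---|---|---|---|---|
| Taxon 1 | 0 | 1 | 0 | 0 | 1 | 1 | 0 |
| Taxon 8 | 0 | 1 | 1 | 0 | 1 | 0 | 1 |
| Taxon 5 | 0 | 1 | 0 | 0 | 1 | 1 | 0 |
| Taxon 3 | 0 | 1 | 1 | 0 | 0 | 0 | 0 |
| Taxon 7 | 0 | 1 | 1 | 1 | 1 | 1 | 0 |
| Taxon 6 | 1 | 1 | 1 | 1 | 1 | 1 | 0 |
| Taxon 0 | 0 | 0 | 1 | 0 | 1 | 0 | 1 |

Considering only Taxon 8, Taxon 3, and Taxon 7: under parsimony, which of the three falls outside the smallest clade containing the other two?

Character polarity is set by the outgroup: the derived state is whichever differs from the outgroup's state, so for wing venation reduced, stem photosynthetic, caudal autotomy the derived state is '0', and for the remaining characters it is '1'.
enlarged canines: derived state '1' in Taxon 6 only — an autapomorphy, so it tells us nothing about relationships among taxa.
All ingroup taxa share the derived state '1' for petiole constricted; it defines the ingroup but does not resolve relationships within it.
wing venation reduced (derived state '0') is shared by Taxon 1 and Taxon 5 — a synapomorphy uniting that clade.
compound eyes: derived state '1' in Taxon 6 and Taxon 7 only — synapomorphy for {Taxon 6, Taxon 7}.
stem photosynthetic (derived state '0') is unique to Taxon 3 (autapomorphy; uninformative for grouping).
Only Taxon 1, Taxon 5, Taxon 6, and Taxon 7 show the derived state '1' for tarsal claw bifid, supporting them as a clade.
caudal autotomy (derived state '0') is shared by Taxon 1, Taxon 3, Taxon 5, Taxon 6, and Taxon 7 — a synapomorphy uniting that clade.
Most parsimonious ingroup topology: ((((Taxon 6,Taxon 7),(Taxon 5,Taxon 1)),Taxon 3),Taxon 8).
Taxon 3 and Taxon 7 share a more recent common ancestor with each other than either does with Taxon 8, so Taxon 8 is the least closely related of the three.

Taxon 8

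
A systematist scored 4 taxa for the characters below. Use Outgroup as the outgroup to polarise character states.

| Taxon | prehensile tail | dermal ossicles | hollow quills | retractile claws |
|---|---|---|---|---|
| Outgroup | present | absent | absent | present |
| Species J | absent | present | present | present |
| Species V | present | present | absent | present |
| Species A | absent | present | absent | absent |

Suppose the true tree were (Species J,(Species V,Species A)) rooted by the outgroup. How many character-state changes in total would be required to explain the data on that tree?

Map each character onto (Species J,(Species V,Species A)) (rooted by Outgroup) and count the minimum state changes it requires (Fitch parsimony):
prehensile tail: 2; dermal ossicles: 1; hollow quills: 1; retractile claws: 1.
Total tree length = 5.

5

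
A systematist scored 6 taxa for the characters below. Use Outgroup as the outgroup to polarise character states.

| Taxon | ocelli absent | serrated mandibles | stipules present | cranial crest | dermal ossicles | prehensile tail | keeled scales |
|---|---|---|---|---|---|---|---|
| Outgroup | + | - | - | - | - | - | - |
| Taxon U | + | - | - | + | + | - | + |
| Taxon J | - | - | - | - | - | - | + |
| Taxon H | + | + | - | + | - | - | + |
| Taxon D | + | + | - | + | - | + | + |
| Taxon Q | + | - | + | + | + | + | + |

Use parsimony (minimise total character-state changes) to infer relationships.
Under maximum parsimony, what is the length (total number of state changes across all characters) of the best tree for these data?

Character polarity is set by the outgroup: the derived state is whichever differs from the outgroup's state, so for ocelli absent the derived state is '-', and for the remaining characters it is '+'.
ocelli absent: derived state '-' in Taxon J only — an autapomorphy, so it tells us nothing about relationships among taxa.
serrated mandibles: derived state '+' in Taxon D and Taxon H only — synapomorphy for {Taxon D, Taxon H}.
stipules present (derived state '+') is unique to Taxon Q (autapomorphy; uninformative for grouping).
cranial crest: derived state '+' in Taxon D, Taxon H, Taxon Q, and Taxon U only — synapomorphy for {Taxon D, Taxon H, Taxon Q, Taxon U}.
Only Taxon Q and Taxon U show the derived state '+' for dermal ossicles, supporting them as a clade.
prehensile tail (state '+') occurs in Taxon D and Taxon Q but conflicts with the nesting implied by the other characters — most parsimoniously interpreted as homoplasy.
All ingroup taxa share the derived state '+' for keeled scales; it defines the ingroup but does not resolve relationships within it.
Most parsimonious ingroup topology: (((Taxon U,Taxon Q),(Taxon H,Taxon D)),Taxon J).
Changes per character on this tree: ocelli absent: 1; serrated mandibles: 1; stipules present: 1; cranial crest: 1; dermal ossicles: 1; prehensile tail: 2; keeled scales: 1.
Total = 8.

8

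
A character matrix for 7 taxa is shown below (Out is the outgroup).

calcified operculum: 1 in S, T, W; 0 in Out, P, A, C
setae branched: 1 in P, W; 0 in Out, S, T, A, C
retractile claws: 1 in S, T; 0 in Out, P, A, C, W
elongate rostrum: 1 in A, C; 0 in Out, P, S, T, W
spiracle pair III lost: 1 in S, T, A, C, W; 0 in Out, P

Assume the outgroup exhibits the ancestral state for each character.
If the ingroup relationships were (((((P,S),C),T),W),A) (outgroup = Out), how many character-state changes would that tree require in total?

Map each character onto (((((P,S),C),T),W),A) (rooted by Out) and count the minimum state changes it requires (Fitch parsimony):
calcified operculum: 3; setae branched: 2; retractile claws: 2; elongate rostrum: 2; spiracle pair III lost: 2.
Total tree length = 11.

11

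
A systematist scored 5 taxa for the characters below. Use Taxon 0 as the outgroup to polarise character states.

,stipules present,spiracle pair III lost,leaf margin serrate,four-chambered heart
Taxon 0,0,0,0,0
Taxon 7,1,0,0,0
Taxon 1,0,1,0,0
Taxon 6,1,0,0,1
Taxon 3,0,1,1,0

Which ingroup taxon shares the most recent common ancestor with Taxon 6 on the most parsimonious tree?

The outgroup has state '0' for every character, so '1' is the derived state throughout.
stipules present (derived state '1') is shared by Taxon 6 and Taxon 7 — a synapomorphy uniting that clade.
spiracle pair III lost: derived state '1' in Taxon 1 and Taxon 3 only — synapomorphy for {Taxon 1, Taxon 3}.
leaf margin serrate: derived state '1' in Taxon 3 only — an autapomorphy, so it tells us nothing about relationships among taxa.
four-chambered heart (derived state '1') is unique to Taxon 6 (autapomorphy; uninformative for grouping).
Most parsimonious ingroup topology: ((Taxon 7,Taxon 6),(Taxon 1,Taxon 3)).
Taxon 6 and Taxon 7 form a cherry on this tree, so they are sister taxa.

Taxon 7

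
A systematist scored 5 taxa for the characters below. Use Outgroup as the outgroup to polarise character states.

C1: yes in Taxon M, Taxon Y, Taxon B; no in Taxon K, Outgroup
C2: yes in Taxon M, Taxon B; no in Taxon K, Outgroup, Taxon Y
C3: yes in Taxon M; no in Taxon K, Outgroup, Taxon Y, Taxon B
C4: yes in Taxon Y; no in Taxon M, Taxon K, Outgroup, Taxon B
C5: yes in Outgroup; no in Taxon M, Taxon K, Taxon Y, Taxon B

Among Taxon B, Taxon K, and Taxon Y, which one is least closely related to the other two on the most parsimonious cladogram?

Character polarity is set by the outgroup: the derived state is whichever differs from the outgroup's state, so for C5 the derived state is 'no', and for the remaining characters it is 'yes'.
C1: derived state 'yes' in Taxon B, Taxon M, and Taxon Y only — synapomorphy for {Taxon B, Taxon M, Taxon Y}.
C2 (derived state 'yes') is shared by Taxon B and Taxon M — a synapomorphy uniting that clade.
C3: derived state 'yes' in Taxon M only — an autapomorphy, so it tells us nothing about relationships among taxa.
C4 (derived state 'yes') is unique to Taxon Y (autapomorphy; uninformative for grouping).
All ingroup taxa share the derived state 'no' for C5; it defines the ingroup but does not resolve relationships within it.
Most parsimonious ingroup topology: (((Taxon B,Taxon M),Taxon Y),Taxon K).
Taxon Y and Taxon B share a more recent common ancestor with each other than either does with Taxon K, so Taxon K is the least closely related of the three.

Taxon K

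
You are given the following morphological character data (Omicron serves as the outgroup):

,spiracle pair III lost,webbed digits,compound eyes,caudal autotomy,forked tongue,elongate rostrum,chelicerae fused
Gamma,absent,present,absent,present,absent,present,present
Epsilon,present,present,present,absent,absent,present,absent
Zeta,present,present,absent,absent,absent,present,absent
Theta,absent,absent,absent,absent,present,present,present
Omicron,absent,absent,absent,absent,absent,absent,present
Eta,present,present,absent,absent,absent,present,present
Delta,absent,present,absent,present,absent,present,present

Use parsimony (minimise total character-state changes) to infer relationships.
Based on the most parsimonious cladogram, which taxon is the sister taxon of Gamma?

Delta

Character polarity is set by the outgroup: the derived state is whichever differs from the outgroup's state, so for chelicerae fused the derived state is 'absent', and for the remaining characters it is 'present'.
spiracle pair III lost (derived state 'present') is shared by Epsilon, Eta, and Zeta — a synapomorphy uniting that clade.
webbed digits: derived state 'present' in Delta, Epsilon, Eta, Gamma, and Zeta only — synapomorphy for {Delta, Epsilon, Eta, Gamma, Zeta}.
compound eyes: derived state 'present' in Epsilon only — an autapomorphy, so it tells us nothing about relationships among taxa.
caudal autotomy: derived state 'present' in Delta and Gamma only — synapomorphy for {Delta, Gamma}.
forked tongue (derived state 'present') is unique to Theta (autapomorphy; uninformative for grouping).
All ingroup taxa share the derived state 'present' for elongate rostrum; it defines the ingroup but does not resolve relationships within it.
Only Epsilon and Zeta show the derived state 'absent' for chelicerae fused, supporting them as a clade.
Most parsimonious ingroup topology: (((Gamma,Delta),((Zeta,Epsilon),Eta)),Theta).
Gamma and Delta form a cherry on this tree, so they are sister taxa.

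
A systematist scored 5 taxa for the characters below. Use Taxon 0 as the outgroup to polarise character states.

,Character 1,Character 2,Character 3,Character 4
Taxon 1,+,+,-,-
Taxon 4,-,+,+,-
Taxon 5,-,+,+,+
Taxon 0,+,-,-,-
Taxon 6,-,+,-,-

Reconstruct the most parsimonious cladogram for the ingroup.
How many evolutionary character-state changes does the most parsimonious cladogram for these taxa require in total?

4

Character polarity is set by the outgroup: the derived state is whichever differs from the outgroup's state, so for Character 1 the derived state is '-', and for the remaining characters it is '+'.
Character 1: derived state '-' in Taxon 4, Taxon 5, and Taxon 6 only — synapomorphy for {Taxon 4, Taxon 5, Taxon 6}.
Character 2 (derived state '+') is shared by all ingroup taxa — unites the whole ingroup.
Character 3: derived state '+' in Taxon 4 and Taxon 5 only — synapomorphy for {Taxon 4, Taxon 5}.
Character 4: derived state '+' in Taxon 5 only — an autapomorphy, so it tells us nothing about relationships among taxa.
Most parsimonious ingroup topology: ((Taxon 6,(Taxon 5,Taxon 4)),Taxon 1).
Changes per character on this tree: Character 1: 1; Character 2: 1; Character 3: 1; Character 4: 1.
Total = 4.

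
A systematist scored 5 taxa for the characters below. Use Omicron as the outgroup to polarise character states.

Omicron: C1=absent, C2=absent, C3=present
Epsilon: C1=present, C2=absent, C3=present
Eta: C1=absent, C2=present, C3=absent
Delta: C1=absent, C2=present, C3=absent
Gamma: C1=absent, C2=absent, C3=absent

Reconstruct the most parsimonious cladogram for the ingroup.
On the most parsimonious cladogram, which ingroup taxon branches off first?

Epsilon

Character polarity is set by the outgroup: the derived state is whichever differs from the outgroup's state, so for C3 the derived state is 'absent', and for the remaining characters it is 'present'.
C1: derived state 'present' in Epsilon only — an autapomorphy, so it tells us nothing about relationships among taxa.
C2 (derived state 'present') is shared by Delta and Eta — a synapomorphy uniting that clade.
C3 (derived state 'absent') is shared by Delta, Eta, and Gamma — a synapomorphy uniting that clade.
Most parsimonious ingroup topology: (Epsilon,((Eta,Delta),Gamma)).
Epsilon is sister to the clade containing all other ingroup taxa, so it is the earliest-diverging (most basal) ingroup lineage.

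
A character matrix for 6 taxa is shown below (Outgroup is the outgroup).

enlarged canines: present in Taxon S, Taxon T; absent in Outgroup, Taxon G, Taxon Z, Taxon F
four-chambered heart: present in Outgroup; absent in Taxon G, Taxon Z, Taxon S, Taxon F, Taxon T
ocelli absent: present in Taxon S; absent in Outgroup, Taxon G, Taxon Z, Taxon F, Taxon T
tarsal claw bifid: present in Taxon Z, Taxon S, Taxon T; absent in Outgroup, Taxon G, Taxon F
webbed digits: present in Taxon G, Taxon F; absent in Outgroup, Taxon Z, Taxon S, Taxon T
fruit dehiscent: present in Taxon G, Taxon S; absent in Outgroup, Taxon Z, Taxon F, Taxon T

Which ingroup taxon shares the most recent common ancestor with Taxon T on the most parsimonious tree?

Character polarity is set by the outgroup: the derived state is whichever differs from the outgroup's state, so for four-chambered heart the derived state is 'absent', and for the remaining characters it is 'present'.
enlarged canines (derived state 'present') is shared by Taxon S and Taxon T — a synapomorphy uniting that clade.
All ingroup taxa share the derived state 'absent' for four-chambered heart; it defines the ingroup but does not resolve relationships within it.
ocelli absent (derived state 'present') is unique to Taxon S (autapomorphy; uninformative for grouping).
tarsal claw bifid: derived state 'present' in Taxon S, Taxon T, and Taxon Z only — synapomorphy for {Taxon S, Taxon T, Taxon Z}.
Only Taxon F and Taxon G show the derived state 'present' for webbed digits, supporting them as a clade.
fruit dehiscent groups Taxon G and Taxon S, which is incompatible with the clades supported by the remaining characters; treating it as convergent (homoplasy) costs fewer steps than any alternative tree.
Most parsimonious ingroup topology: ((Taxon G,Taxon F),(Taxon Z,(Taxon S,Taxon T))).
Taxon T and Taxon S form a cherry on this tree, so they are sister taxa.

Taxon S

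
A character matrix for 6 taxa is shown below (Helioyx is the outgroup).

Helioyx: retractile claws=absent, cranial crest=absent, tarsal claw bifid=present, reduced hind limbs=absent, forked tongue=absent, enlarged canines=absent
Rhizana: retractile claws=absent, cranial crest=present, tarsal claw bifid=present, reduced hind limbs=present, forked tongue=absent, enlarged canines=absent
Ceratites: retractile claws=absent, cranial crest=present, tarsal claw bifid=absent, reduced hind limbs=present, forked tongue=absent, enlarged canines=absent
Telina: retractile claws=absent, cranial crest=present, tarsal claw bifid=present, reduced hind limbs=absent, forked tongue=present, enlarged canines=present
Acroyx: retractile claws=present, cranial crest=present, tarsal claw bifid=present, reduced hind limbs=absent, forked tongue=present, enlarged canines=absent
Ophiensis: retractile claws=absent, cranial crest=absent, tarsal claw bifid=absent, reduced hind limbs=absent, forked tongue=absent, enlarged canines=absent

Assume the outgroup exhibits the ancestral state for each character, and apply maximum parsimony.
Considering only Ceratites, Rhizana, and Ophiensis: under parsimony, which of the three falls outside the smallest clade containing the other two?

Character polarity is set by the outgroup: the derived state is whichever differs from the outgroup's state, so for tarsal claw bifid the derived state is 'absent', and for the remaining characters it is 'present'.
retractile claws: derived state 'present' in Acroyx only — an autapomorphy, so it tells us nothing about relationships among taxa.
Only Acroyx, Ceratites, Rhizana, and Telina show the derived state 'present' for cranial crest, supporting them as a clade.
tarsal claw bifid groups Ceratites and Ophiensis, which is incompatible with the clades supported by the remaining characters; treating it as convergent (homoplasy) costs fewer steps than any alternative tree.
reduced hind limbs: derived state 'present' in Ceratites and Rhizana only — synapomorphy for {Ceratites, Rhizana}.
forked tongue: derived state 'present' in Acroyx and Telina only — synapomorphy for {Acroyx, Telina}.
enlarged canines: derived state 'present' in Telina only — an autapomorphy, so it tells us nothing about relationships among taxa.
Most parsimonious ingroup topology: (((Rhizana,Ceratites),(Telina,Acroyx)),Ophiensis).
Rhizana and Ceratites share a more recent common ancestor with each other than either does with Ophiensis, so Ophiensis is the least closely related of the three.

Ophiensis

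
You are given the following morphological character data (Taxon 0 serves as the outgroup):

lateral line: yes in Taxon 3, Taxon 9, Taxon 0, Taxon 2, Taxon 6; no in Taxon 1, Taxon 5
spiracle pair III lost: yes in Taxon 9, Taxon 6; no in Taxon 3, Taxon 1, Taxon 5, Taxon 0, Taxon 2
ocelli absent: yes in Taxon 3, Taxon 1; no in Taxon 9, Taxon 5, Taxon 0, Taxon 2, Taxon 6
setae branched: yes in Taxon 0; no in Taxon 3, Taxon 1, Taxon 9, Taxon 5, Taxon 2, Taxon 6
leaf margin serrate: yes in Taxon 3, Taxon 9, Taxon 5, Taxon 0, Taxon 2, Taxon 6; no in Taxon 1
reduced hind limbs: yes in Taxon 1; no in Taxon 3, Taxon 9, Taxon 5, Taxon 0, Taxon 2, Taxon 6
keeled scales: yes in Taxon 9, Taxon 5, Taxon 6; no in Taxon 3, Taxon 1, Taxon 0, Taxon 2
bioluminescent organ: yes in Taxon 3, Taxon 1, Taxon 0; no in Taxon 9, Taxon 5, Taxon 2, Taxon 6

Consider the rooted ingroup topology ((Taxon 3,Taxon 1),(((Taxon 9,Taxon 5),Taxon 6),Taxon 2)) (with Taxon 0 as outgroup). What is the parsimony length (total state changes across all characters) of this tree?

Map each character onto ((Taxon 3,Taxon 1),(((Taxon 9,Taxon 5),Taxon 6),Taxon 2)) (rooted by Taxon 0) and count the minimum state changes it requires (Fitch parsimony):
lateral line: 2; spiracle pair III lost: 2; ocelli absent: 1; setae branched: 1; leaf margin serrate: 1; reduced hind limbs: 1; keeled scales: 1; bioluminescent organ: 1.
Total tree length = 10.

10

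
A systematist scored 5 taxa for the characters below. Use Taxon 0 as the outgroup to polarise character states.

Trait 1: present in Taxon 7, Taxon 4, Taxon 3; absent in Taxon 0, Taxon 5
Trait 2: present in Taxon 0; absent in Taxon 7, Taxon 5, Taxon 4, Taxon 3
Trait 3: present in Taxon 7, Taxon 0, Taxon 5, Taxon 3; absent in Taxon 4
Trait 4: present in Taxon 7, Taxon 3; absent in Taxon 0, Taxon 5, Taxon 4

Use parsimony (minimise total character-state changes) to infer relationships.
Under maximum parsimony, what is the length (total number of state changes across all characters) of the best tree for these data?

Character polarity is set by the outgroup: the derived state is whichever differs from the outgroup's state, so for Trait 2, Trait 3 the derived state is 'absent', and for the remaining characters it is 'present'.
Trait 1 (derived state 'present') is shared by Taxon 3, Taxon 4, and Taxon 7 — a synapomorphy uniting that clade.
Trait 2 (derived state 'absent') is shared by all ingroup taxa — unites the whole ingroup.
Trait 3: derived state 'absent' in Taxon 4 only — an autapomorphy, so it tells us nothing about relationships among taxa.
Trait 4: derived state 'present' in Taxon 3 and Taxon 7 only — synapomorphy for {Taxon 3, Taxon 7}.
Most parsimonious ingroup topology: (((Taxon 3,Taxon 7),Taxon 4),Taxon 5).
Changes per character on this tree: Trait 1: 1; Trait 2: 1; Trait 3: 1; Trait 4: 1.
Total = 4.

4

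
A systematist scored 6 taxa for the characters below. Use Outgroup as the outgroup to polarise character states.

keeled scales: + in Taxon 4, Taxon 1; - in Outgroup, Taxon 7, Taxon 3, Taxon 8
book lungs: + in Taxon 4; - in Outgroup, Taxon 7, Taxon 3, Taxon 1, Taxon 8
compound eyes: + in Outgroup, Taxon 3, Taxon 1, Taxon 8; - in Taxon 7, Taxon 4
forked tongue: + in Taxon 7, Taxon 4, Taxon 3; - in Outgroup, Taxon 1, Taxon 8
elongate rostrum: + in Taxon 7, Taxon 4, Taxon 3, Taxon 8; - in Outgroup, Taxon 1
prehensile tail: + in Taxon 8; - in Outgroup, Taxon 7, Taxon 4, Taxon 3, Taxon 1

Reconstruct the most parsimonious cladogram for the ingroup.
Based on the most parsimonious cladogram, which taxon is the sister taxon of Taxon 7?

Taxon 4

Character polarity is set by the outgroup: the derived state is whichever differs from the outgroup's state, so for compound eyes the derived state is '-', and for the remaining characters it is '+'.
keeled scales (state '+') occurs in Taxon 1 and Taxon 4 but conflicts with the nesting implied by the other characters — most parsimoniously interpreted as homoplasy.
book lungs: derived state '+' in Taxon 4 only — an autapomorphy, so it tells us nothing about relationships among taxa.
compound eyes: derived state '-' in Taxon 4 and Taxon 7 only — synapomorphy for {Taxon 4, Taxon 7}.
forked tongue (derived state '+') is shared by Taxon 3, Taxon 4, and Taxon 7 — a synapomorphy uniting that clade.
Only Taxon 3, Taxon 4, Taxon 7, and Taxon 8 show the derived state '+' for elongate rostrum, supporting them as a clade.
prehensile tail (derived state '+') is unique to Taxon 8 (autapomorphy; uninformative for grouping).
Most parsimonious ingroup topology: ((((Taxon 7,Taxon 4),Taxon 3),Taxon 8),Taxon 1).
Taxon 7 and Taxon 4 form a cherry on this tree, so they are sister taxa.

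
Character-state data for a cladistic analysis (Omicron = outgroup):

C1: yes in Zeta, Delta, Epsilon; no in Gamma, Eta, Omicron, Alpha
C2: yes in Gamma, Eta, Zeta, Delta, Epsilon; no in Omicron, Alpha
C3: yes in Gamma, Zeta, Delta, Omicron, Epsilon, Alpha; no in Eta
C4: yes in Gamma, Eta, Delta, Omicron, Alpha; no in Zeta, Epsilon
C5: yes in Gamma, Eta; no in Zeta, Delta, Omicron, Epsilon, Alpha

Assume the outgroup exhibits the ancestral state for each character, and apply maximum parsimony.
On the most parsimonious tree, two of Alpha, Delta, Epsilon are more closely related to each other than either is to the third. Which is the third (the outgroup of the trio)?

Character polarity is set by the outgroup: the derived state is whichever differs from the outgroup's state, so for C3, C4 the derived state is 'no', and for the remaining characters it is 'yes'.
C1: derived state 'yes' in Delta, Epsilon, and Zeta only — synapomorphy for {Delta, Epsilon, Zeta}.
C2 (derived state 'yes') is shared by Delta, Epsilon, Eta, Gamma, and Zeta — a synapomorphy uniting that clade.
C3: derived state 'no' in Eta only — an autapomorphy, so it tells us nothing about relationships among taxa.
C4 (derived state 'no') is shared by Epsilon and Zeta — a synapomorphy uniting that clade.
C5 (derived state 'yes') is shared by Eta and Gamma — a synapomorphy uniting that clade.
Most parsimonious ingroup topology: ((((Epsilon,Zeta),Delta),(Eta,Gamma)),Alpha).
Delta and Epsilon share a more recent common ancestor with each other than either does with Alpha, so Alpha is the least closely related of the three.

Alpha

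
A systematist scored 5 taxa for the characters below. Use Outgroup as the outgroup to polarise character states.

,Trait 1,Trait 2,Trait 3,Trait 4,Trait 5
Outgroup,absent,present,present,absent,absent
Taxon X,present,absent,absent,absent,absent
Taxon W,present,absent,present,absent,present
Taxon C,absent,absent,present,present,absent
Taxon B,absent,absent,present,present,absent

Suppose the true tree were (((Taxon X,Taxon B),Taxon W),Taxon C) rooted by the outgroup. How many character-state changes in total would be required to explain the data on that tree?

Map each character onto (((Taxon X,Taxon B),Taxon W),Taxon C) (rooted by Outgroup) and count the minimum state changes it requires (Fitch parsimony):
Trait 1: 2; Trait 2: 1; Trait 3: 1; Trait 4: 2; Trait 5: 1.
Total tree length = 7.

7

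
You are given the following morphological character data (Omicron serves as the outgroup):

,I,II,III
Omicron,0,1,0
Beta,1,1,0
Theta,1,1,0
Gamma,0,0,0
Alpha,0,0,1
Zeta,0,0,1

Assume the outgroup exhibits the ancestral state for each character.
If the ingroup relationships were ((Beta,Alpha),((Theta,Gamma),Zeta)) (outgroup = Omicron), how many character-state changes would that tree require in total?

Map each character onto ((Beta,Alpha),((Theta,Gamma),Zeta)) (rooted by Omicron) and count the minimum state changes it requires (Fitch parsimony):
I: 2; II: 3; III: 2.
Total tree length = 7.

7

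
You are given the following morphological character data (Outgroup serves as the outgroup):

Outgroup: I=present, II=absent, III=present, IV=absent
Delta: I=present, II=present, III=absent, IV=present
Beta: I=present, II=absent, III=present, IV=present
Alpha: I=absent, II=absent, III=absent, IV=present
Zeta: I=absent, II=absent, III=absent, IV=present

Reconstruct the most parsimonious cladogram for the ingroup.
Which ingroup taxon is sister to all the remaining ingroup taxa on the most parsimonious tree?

Beta

Character polarity is set by the outgroup: the derived state is whichever differs from the outgroup's state, so for I, III the derived state is 'absent', and for the remaining characters it is 'present'.
I: derived state 'absent' in Alpha and Zeta only — synapomorphy for {Alpha, Zeta}.
II: derived state 'present' in Delta only — an autapomorphy, so it tells us nothing about relationships among taxa.
Only Alpha, Delta, and Zeta show the derived state 'absent' for III, supporting them as a clade.
All ingroup taxa share the derived state 'present' for IV; it defines the ingroup but does not resolve relationships within it.
Most parsimonious ingroup topology: (((Alpha,Zeta),Delta),Beta).
Beta is sister to the clade containing all other ingroup taxa, so it is the earliest-diverging (most basal) ingroup lineage.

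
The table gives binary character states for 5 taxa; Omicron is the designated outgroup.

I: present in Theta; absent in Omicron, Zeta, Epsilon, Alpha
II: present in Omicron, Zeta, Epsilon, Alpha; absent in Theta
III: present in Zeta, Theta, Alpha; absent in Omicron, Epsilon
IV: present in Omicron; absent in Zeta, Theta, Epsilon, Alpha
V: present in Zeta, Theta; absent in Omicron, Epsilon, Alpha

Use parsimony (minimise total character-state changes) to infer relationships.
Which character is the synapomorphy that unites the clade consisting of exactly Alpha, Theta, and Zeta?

III

Character polarity is set by the outgroup: the derived state is whichever differs from the outgroup's state, so for II, IV the derived state is 'absent', and for the remaining characters it is 'present'.
I: derived state 'present' in Theta only — an autapomorphy, so it tells us nothing about relationships among taxa.
II: derived state 'absent' in Theta only — an autapomorphy, so it tells us nothing about relationships among taxa.
III (derived state 'present') is shared by Alpha, Theta, and Zeta — a synapomorphy uniting that clade.
IV (derived state 'absent') is shared by all ingroup taxa — unites the whole ingroup.
V: derived state 'present' in Theta and Zeta only — synapomorphy for {Theta, Zeta}.
Most parsimonious ingroup topology: (((Zeta,Theta),Alpha),Epsilon).
The clade {Alpha, Theta, Zeta} is supported by III: its derived state 'present' occurs in exactly those taxa and in no other taxon (including the outgroup).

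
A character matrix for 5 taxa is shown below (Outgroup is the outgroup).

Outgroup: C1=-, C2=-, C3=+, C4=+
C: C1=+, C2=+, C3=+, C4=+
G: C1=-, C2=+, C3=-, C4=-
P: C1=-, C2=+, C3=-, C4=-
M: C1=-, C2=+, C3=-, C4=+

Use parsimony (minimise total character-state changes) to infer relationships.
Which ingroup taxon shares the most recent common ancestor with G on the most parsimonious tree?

Character polarity is set by the outgroup: the derived state is whichever differs from the outgroup's state, so for C3, C4 the derived state is '-', and for the remaining characters it is '+'.
C1 (derived state '+') is unique to C (autapomorphy; uninformative for grouping).
C2 (derived state '+') is shared by all ingroup taxa — unites the whole ingroup.
C3 (derived state '-') is shared by G, M, and P — a synapomorphy uniting that clade.
C4 (derived state '-') is shared by G and P — a synapomorphy uniting that clade.
Most parsimonious ingroup topology: (C,((G,P),M)).
G and P form a cherry on this tree, so they are sister taxa.

P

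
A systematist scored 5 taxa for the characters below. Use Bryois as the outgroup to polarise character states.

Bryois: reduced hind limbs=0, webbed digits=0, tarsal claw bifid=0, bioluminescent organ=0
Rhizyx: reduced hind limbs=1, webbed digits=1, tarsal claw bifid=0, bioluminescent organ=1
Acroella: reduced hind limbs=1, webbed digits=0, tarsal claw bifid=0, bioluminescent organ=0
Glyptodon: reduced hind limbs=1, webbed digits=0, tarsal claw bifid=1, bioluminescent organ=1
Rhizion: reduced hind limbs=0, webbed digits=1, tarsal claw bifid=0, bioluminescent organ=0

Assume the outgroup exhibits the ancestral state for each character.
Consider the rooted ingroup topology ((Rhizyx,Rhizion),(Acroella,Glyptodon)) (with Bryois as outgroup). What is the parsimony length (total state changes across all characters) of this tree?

Map each character onto ((Rhizyx,Rhizion),(Acroella,Glyptodon)) (rooted by Bryois) and count the minimum state changes it requires (Fitch parsimony):
reduced hind limbs: 2; webbed digits: 1; tarsal claw bifid: 1; bioluminescent organ: 2.
Total tree length = 6.

6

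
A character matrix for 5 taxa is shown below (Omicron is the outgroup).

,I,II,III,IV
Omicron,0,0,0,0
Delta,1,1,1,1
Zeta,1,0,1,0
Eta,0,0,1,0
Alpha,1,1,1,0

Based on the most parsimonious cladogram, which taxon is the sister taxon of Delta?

The outgroup has state '0' for every character, so '1' is the derived state throughout.
I (derived state '1') is shared by Alpha, Delta, and Zeta — a synapomorphy uniting that clade.
Only Alpha and Delta show the derived state '1' for II, supporting them as a clade.
III (derived state '1') is shared by all ingroup taxa — unites the whole ingroup.
IV (derived state '1') is unique to Delta (autapomorphy; uninformative for grouping).
Most parsimonious ingroup topology: (((Delta,Alpha),Zeta),Eta).
Delta and Alpha form a cherry on this tree, so they are sister taxa.

Alpha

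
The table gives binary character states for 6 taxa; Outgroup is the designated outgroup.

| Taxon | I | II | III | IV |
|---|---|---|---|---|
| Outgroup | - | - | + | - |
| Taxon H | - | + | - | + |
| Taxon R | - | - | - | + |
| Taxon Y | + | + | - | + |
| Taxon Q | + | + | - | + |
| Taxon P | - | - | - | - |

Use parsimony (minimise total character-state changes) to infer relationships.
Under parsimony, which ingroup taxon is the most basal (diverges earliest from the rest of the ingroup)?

Character polarity is set by the outgroup: the derived state is whichever differs from the outgroup's state, so for III the derived state is '-', and for the remaining characters it is '+'.
I: derived state '+' in Taxon Q and Taxon Y only — synapomorphy for {Taxon Q, Taxon Y}.
II (derived state '+') is shared by Taxon H, Taxon Q, and Taxon Y — a synapomorphy uniting that clade.
III (derived state '-') is shared by all ingroup taxa — unites the whole ingroup.
IV: derived state '+' in Taxon H, Taxon Q, Taxon R, and Taxon Y only — synapomorphy for {Taxon H, Taxon Q, Taxon R, Taxon Y}.
Most parsimonious ingroup topology: (((Taxon H,(Taxon Y,Taxon Q)),Taxon R),Taxon P).
Taxon P is sister to the clade containing all other ingroup taxa, so it is the earliest-diverging (most basal) ingroup lineage.

Taxon P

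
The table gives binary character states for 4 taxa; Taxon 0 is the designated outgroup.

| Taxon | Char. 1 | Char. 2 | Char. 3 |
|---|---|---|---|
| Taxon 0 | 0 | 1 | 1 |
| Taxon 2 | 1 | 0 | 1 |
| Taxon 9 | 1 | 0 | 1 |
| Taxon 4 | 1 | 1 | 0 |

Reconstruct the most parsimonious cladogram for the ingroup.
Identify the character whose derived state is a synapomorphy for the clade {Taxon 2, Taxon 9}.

Char. 2

Character polarity is set by the outgroup: the derived state is whichever differs from the outgroup's state, so for Char. 2, Char. 3 the derived state is '0', and for the remaining characters it is '1'.
Char. 1 (derived state '1') is shared by all ingroup taxa — unites the whole ingroup.
Only Taxon 2 and Taxon 9 show the derived state '0' for Char. 2, supporting them as a clade.
Char. 3: derived state '0' in Taxon 4 only — an autapomorphy, so it tells us nothing about relationships among taxa.
Most parsimonious ingroup topology: ((Taxon 2,Taxon 9),Taxon 4).
The clade {Taxon 2, Taxon 9} is supported by Char. 2: its derived state '0' occurs in exactly those taxa and in no other taxon (including the outgroup).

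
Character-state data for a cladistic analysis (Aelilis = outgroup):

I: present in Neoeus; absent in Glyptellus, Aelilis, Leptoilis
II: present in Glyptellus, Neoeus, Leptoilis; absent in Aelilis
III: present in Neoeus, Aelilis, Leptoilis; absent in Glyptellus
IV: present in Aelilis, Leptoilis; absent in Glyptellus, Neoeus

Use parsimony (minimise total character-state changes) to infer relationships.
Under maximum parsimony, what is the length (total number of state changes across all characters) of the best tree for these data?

Character polarity is set by the outgroup: the derived state is whichever differs from the outgroup's state, so for III, IV the derived state is 'absent', and for the remaining characters it is 'present'.
I: derived state 'present' in Neoeus only — an autapomorphy, so it tells us nothing about relationships among taxa.
All ingroup taxa share the derived state 'present' for II; it defines the ingroup but does not resolve relationships within it.
III (derived state 'absent') is unique to Glyptellus (autapomorphy; uninformative for grouping).
IV (derived state 'absent') is shared by Glyptellus and Neoeus — a synapomorphy uniting that clade.
Most parsimonious ingroup topology: ((Glyptellus,Neoeus),Leptoilis).
Changes per character on this tree: I: 1; II: 1; III: 1; IV: 1.
Total = 4.

4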